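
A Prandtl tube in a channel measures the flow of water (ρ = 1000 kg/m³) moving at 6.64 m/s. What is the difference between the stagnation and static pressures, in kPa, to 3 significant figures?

At the stagnation point the flow is brought to rest, so Bernoulli gives P_stag − P_static = ½ρv².
ΔP = ½·1000·6.64² = 22000 Pa.

ΔP ≈ 22.0 kPa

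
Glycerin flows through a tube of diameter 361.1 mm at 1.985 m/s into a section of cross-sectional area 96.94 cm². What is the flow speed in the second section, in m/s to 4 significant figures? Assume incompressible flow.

The volume flow rate is constant, so v₂ = (A₁/A₂)v₁ = (1024/96.94)·1.985 = 20.97 m/s.

v₂ = 20.97 m/s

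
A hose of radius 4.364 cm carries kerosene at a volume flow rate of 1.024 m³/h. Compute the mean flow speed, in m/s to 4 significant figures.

Q = 1.024 m³/h = 0.0002844 m³/s.
v = Q/A = 0.0002844 / 0.005983 = 0.04754 m/s.

v ≈ 0.04754 m/s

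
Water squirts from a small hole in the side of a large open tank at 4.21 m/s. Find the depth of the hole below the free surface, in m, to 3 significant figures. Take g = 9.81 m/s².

0.903 m

Torricelli: v = √(2gh), so h = v²/(2g).
h = 4.21²/(2·9.81) = 17.7/19.62 = 0.903 m.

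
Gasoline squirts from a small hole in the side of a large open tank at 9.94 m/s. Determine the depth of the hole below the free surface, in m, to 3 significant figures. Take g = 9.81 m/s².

h ≈ 5.04 m

For a small hole in a large open tank, ½v² = gh, giving h = v²/(2g).
h = 9.94²/(2·9.81) = 98.8/19.62 = 5.04 m.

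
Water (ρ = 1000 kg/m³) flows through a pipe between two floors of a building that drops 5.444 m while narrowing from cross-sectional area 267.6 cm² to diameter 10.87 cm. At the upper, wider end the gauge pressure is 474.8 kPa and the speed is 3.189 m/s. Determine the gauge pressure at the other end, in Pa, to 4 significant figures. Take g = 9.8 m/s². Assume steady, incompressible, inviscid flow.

P₂ = 491000 Pa

Continuity gives A₁v₁ = A₂v₂, so v₂ = (267.6 cm²)/(92.80 cm²) × 3.189 m/s = 9.196 m/s.
Bernoulli: P₁ + ½ρv₁² + ρg h₁ = P₂ + ½ρv₂² + ρg h₂, so P₂ = P₁ + ½ρ(v₁² − v₂²) − ρg(h₂ − h₁).
P₂ = 474800 + ½·1000·(3.189² − 9.196²) − 1000·9.8·(−5.444) = 474800 + (-37200) − (-53350) = 491000 Pa.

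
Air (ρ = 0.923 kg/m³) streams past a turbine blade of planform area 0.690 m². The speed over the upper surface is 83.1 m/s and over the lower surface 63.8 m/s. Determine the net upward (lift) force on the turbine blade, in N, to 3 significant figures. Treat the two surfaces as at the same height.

F ≈ 903 N

The faster flow above has the lower pressure; Bernoulli (same height) gives ΔP = ½ρ(v_up² − v_low²).
ΔP = ½·0.923·(83.1² − 63.8²) = 1310 Pa.
Lift = ΔP · A = 1310 × 0.690 = 903 N.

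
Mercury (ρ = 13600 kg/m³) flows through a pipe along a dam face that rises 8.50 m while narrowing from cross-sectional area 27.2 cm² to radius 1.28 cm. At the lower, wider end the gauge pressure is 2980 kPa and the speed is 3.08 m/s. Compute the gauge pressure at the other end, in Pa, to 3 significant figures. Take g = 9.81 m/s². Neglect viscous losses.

Mass conservation (A₁v₁ = A₂v₂) gives v₂ = 3.08 × 27.2/5.15 = 16.3 m/s.
Bernoulli: P₁ + ½ρv₁² + ρg h₁ = P₂ + ½ρv₂² + ρg h₂, so P₂ = P₁ + ½ρ(v₁² − v₂²) − ρg(h₂ − h₁).
P₂ = 2980000 + ½·13600·(3.08² − 16.3²) − 13600·9.81·(+8.50) = 2980000 + (-1740000) − (1130000) = 109000 Pa.

109000 Pa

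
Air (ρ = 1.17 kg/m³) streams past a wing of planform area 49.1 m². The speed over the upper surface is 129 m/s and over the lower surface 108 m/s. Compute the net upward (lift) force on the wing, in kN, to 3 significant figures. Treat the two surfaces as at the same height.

The faster flow above has the lower pressure; Bernoulli (same height) gives ΔP = ½ρ(v_up² − v_low²).
ΔP = ½·1.17·(129² − 108²) = 2910 Pa.
Lift = ΔP · A = 2910 × 49.1 = 143000 N.

143 kN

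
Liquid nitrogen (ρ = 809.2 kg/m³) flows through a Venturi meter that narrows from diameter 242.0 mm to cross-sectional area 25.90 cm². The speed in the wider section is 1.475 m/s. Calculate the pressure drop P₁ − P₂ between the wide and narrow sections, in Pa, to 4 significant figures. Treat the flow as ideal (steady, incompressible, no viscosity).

ΔP ≈ 276700 Pa

Mass conservation (A₁v₁ = A₂v₂) gives v₂ = 1.475 × 460.0/25.90 = 26.19 m/s.
Along the horizontal streamline, P + ½ρv² is constant.
P₁ − P₂ = ½·809.2·(26.19² − 1.475²) = ½·809.2·684.0 = 276700 Pa.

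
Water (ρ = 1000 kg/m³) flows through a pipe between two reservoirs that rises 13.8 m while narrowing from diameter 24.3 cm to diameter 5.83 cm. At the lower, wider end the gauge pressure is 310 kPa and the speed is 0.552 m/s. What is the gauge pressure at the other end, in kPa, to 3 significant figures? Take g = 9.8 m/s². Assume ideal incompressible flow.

Continuity gives A₁v₁ = A₂v₂, so v₂ = (464 cm²)/(26.7 cm²) × 0.552 m/s = 9.59 m/s.
Bernoulli: P₁ + ½ρv₁² + ρg h₁ = P₂ + ½ρv₂² + ρg h₂, so P₂ = P₁ + ½ρ(v₁² − v₂²) − ρg(h₂ − h₁).
P₂ = 310000 + ½·1000·(0.552² − 9.59²) − 1000·9.8·(+13.8) = 310000 + (-45800) − (135000) = 129000 Pa.

P₂ = 129 kPa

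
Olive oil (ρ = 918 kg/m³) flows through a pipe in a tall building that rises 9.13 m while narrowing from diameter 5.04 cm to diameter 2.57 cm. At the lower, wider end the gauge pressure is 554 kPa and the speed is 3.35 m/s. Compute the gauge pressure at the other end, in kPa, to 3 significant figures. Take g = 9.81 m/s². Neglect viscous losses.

P₂ = 401 kPa

Continuity gives A₁v₁ = A₂v₂, so v₂ = (20.0 cm²)/(5.19 cm²) × 3.35 m/s = 12.9 m/s.
Bernoulli: P₁ + ½ρv₁² + ρg h₁ = P₂ + ½ρv₂² + ρg h₂, so P₂ = P₁ + ½ρ(v₁² − v₂²) − ρg(h₂ − h₁).
P₂ = 554000 + ½·918·(3.35² − 12.9²) − 918·9.81·(+9.13) = 554000 + (-71000) − (82200) = 401000 Pa.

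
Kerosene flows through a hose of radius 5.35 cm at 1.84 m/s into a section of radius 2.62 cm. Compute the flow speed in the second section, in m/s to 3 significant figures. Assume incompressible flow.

Mass conservation (A₁v₁ = A₂v₂) gives v₂ = 1.84 × 89.9/21.6 = 7.67 m/s.

v₂ ≈ 7.67 m/s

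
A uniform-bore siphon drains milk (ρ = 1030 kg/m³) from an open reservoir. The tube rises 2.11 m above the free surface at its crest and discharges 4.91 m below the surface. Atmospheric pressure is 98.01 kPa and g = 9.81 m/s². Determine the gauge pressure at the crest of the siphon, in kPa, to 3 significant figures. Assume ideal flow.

P_gauge = -70.9 kPa

The outlet speed comes from Torricelli: v = √(2g·4.91) = 9.81 m/s.
With constant cross-section the crest speed equals v; applying Bernoulli from the surface up to the crest, P_top = P_atm − ½ρv² − ρg·h_top.
P_top = 98010 − ½·1030·9.81² − 1030·9.81·2.11 = 27100 Pa. So P_gauge = P_top − P_atm = -70900 Pa.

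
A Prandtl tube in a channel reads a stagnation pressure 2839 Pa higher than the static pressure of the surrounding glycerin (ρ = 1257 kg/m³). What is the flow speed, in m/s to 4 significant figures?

v = 2.125 m/s

Bernoulli between the free stream and the stagnation point: ½ρv² = P_stag − P_static.
v = √(2ΔP/ρ) = √(2·2839/1257) = 2.125 m/s.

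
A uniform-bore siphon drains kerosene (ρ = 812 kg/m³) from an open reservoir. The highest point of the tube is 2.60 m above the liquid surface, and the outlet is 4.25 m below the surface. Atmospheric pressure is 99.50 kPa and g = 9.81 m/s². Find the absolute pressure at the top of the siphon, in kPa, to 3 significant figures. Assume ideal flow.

P_top = 44.9 kPa

The outlet speed comes from Torricelli: v = √(2g·4.25) = 9.13 m/s.
The bore is uniform, so the speed at the crest is the same v. Bernoulli surface→crest: P_atm = P_top + ½ρv² + ρg·h_top.
P_top = 99500 − ½·812·9.13² − 812·9.81·2.60 = 44900 Pa.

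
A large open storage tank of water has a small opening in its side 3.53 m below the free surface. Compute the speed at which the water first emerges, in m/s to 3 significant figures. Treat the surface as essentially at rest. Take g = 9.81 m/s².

Torricelli's result v = √(2gh) gives v = √(2·9.81·3.53) = 8.32 m/s.

v ≈ 8.32 m/s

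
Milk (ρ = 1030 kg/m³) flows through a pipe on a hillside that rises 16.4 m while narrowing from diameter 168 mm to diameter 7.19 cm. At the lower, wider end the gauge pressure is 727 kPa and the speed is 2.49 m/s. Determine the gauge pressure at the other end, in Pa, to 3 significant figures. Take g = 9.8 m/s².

P₂ ≈ 469000 Pa

The volume flow rate is constant, so v₂ = (A₁/A₂)v₁ = (222/40.6)·2.49 = 13.6 m/s.
Bernoulli: P₁ + ½ρv₁² + ρg h₁ = P₂ + ½ρv₂² + ρg h₂, so P₂ = P₁ + ½ρ(v₁² − v₂²) − ρg(h₂ − h₁).
P₂ = 727000 + ½·1030·(2.49² − 13.6²) − 1030·9.8·(+16.4) = 727000 + (-92000) − (166000) = 469000 Pa.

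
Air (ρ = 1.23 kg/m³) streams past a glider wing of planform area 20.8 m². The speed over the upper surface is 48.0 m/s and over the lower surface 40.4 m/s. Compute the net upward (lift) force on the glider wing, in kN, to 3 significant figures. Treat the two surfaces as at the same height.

F ≈ 8.59 kN

The faster flow above has the lower pressure; Bernoulli (same height) gives ΔP = ½ρ(v_up² − v_low²).
ΔP = ½·1.23·(48.0² − 40.4²) = 413 Pa.
Lift = ΔP · A = 413 × 20.8 = 8590 N.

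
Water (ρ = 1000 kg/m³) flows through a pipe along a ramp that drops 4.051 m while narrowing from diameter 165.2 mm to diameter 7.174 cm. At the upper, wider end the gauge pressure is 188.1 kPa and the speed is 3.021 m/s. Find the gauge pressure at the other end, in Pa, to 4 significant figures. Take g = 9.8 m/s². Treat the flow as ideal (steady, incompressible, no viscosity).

P₂ ≈ 104100 Pa

Mass conservation (A₁v₁ = A₂v₂) gives v₂ = 3.021 × 214.3/40.42 = 16.02 m/s.
Applying Bernoulli between the two ends and solving for P₂: P₂ = P₁ + ½ρ(v₁² − v₂²) − ρgΔh.
P₂ = 188100 + ½·1000·(3.021² − 16.02²) − 1000·9.8·(−4.051) = 188100 + (-123700) − (-39700) = 104100 Pa.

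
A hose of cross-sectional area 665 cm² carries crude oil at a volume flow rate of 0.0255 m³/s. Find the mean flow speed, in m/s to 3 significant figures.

Q = 0.0255 m³/s = 0.0255 m³/s.
v = Q/A = 0.0255 / 0.0665 = 0.383 m/s.

0.383 m/s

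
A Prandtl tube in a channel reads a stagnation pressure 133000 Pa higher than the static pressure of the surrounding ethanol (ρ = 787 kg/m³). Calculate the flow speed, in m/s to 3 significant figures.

At the stagnation point the flow is brought to rest, so Bernoulli gives P_stag − P_static = ½ρv².
v = √(2ΔP/ρ) = √(2·133000/787) = 18.4 m/s.

v ≈ 18.4 m/s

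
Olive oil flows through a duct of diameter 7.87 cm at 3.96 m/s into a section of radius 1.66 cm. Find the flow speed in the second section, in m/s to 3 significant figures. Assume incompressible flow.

v₂ = 22.3 m/s

The volume flow rate is constant, so v₂ = (A₁/A₂)v₁ = (48.6/8.66)·3.96 = 22.3 m/s.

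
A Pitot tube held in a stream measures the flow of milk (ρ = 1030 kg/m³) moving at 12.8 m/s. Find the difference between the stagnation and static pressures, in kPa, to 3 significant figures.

The dynamic pressure equals the rise in static pressure at the stagnation point: ΔP = ½ρv².
ΔP = ½·1030·12.8² = 84400 Pa.

ΔP = 84.4 kPa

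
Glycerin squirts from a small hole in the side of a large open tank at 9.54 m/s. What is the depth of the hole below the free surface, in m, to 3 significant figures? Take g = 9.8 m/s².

h = 4.64 m

Torricelli: v = √(2gh), so h = v²/(2g).
h = 9.54²/(2·9.8) = 91.0/19.60 = 4.64 m.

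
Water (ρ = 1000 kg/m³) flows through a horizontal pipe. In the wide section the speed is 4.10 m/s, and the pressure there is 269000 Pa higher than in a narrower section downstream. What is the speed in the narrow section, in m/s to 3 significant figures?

v₂ ≈ 23.6 m/s

With h₁ = h₂, rearranging Bernoulli gives v₂ = √(v₁² + 2ΔP/ρ).
v₂ = √(4.10² + 2·269000/1000) = √(16.8 + 538) = 23.6 m/s.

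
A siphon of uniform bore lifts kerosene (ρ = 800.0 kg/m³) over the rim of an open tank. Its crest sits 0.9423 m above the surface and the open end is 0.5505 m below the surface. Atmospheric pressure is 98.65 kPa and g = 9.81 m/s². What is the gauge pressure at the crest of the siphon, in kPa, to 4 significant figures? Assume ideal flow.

P_gauge = -11.72 kPa

The outlet speed comes from Torricelli: v = √(2g·0.5505) = 3.286 m/s.
Continuity keeps v the same throughout the tube; from surface to crest, P_atm + 0 = P_top + ½ρv² + ρg·h_top.
P_top = 98650 − ½·800.0·3.286² − 800.0·9.81·0.9423 = 86930 Pa. So P_gauge = P_top − P_atm = -11720 Pa.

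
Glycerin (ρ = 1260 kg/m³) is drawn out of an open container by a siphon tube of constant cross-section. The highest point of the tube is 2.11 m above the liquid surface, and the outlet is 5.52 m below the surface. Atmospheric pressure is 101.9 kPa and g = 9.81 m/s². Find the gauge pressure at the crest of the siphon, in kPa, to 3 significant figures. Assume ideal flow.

P_gauge ≈ -94.3 kPa

The outlet speed comes from Torricelli: v = √(2g·5.52) = 10.4 m/s.
Continuity keeps v the same throughout the tube; from surface to crest, P_atm + 0 = P_top + ½ρv² + ρg·h_top.
P_top = 101900 − ½·1260·10.4² − 1260·9.81·2.11 = 7590 Pa. So P_gauge = P_top − P_atm = -94300 Pa.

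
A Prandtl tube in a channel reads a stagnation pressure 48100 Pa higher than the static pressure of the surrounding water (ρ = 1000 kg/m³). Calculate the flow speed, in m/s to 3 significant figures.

The dynamic pressure equals the rise in static pressure at the stagnation point: ΔP = ½ρv².
v = √(2ΔP/ρ) = √(2·48100/1000) = 9.81 m/s.

v ≈ 9.81 m/s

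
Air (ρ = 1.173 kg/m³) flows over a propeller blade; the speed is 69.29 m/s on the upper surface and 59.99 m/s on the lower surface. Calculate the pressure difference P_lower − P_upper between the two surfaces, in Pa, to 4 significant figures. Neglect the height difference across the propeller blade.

The pressure is lower where the speed is higher: ΔP = ½ρ(v_up² − v_low²).
ΔP = ½·1.173·(69.29² − 59.99²) = 705.2 Pa.

705.2 Pa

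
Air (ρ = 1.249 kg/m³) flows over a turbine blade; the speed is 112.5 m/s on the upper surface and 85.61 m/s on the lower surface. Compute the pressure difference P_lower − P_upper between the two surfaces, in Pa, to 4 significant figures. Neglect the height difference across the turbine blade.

3327 Pa

With negligible Δh, P + ½ρv² is constant, so P_low − P_up = ½ρ(v_up² − v_low²).
ΔP = ½·1.249·(112.5² − 85.61²) = 3327 Pa.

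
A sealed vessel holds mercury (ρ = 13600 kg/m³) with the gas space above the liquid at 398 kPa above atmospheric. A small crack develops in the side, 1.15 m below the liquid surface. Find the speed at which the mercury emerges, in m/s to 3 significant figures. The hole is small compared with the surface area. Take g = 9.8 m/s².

Take point 1 at the surface (v₁ ≈ 0) and point 2 at the hole (at atmospheric pressure). Bernoulli: P₁ + ρg h = P_atm + ½ρv₂².
With P₁ − P_atm = 398000 Pa, v₂ = √(2gh + 2ΔP/ρ) = √(2·9.8·1.15 + 2·398000/13600) = 9.00 m/s.

v ≈ 9.00 m/s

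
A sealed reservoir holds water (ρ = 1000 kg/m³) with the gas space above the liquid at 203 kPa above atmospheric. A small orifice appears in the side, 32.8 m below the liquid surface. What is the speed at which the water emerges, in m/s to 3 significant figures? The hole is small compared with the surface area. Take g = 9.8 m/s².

v = 32.4 m/s

Take point 1 at the surface (v₁ ≈ 0) and point 2 at the hole (at atmospheric pressure). Bernoulli: P₁ + ρg h = P_atm + ½ρv₂².
With P₁ − P_atm = 203000 Pa, v₂ = √(2gh + 2ΔP/ρ) = √(2·9.8·32.8 + 2·203000/1000) = 32.4 m/s.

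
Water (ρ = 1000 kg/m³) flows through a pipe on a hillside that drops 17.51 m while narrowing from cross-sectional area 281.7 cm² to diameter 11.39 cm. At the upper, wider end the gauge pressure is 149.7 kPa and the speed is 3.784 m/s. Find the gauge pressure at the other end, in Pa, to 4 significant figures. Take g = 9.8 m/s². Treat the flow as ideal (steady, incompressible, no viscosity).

Mass conservation (A₁v₁ = A₂v₂) gives v₂ = 3.784 × 281.7/101.9 = 10.46 m/s.
Energy conservation along the streamline gives P₂ = P₁ − ½ρ(v₂² − v₁²) − ρg(h₂ − h₁).
P₂ = 149700 + ½·1000·(3.784² − 10.46²) − 1000·9.8·(−17.51) = 149700 + (-47560) − (-171600) = 273700 Pa.

P₂ ≈ 273700 Pa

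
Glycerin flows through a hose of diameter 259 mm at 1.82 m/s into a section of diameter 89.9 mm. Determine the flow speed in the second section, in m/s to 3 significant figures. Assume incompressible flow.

v₂ ≈ 15.1 m/s

Continuity gives A₁v₁ = A₂v₂, so v₂ = (527 cm²)/(63.5 cm²) × 1.82 m/s = 15.1 m/s.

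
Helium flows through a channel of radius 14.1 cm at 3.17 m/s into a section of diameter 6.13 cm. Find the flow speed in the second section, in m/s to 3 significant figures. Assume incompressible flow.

67.1 m/s

The volume flow rate is constant, so v₂ = (A₁/A₂)v₁ = (625/29.5)·3.17 = 67.1 m/s.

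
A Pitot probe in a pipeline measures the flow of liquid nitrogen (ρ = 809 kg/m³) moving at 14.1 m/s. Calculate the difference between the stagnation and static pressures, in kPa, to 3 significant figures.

At the stagnation point the flow is brought to rest, so Bernoulli gives P_stag − P_static = ½ρv².
ΔP = ½·809·14.1² = 80400 Pa.

ΔP ≈ 80.4 kPa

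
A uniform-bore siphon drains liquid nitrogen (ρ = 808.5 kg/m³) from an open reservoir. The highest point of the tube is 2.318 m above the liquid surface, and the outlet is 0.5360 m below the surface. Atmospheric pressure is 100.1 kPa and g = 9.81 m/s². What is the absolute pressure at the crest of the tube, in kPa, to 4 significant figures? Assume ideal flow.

P_top = 77.46 kPa

Bernoulli surface→outlet gives ½v² = g·h_out, so v = √(2·9.81·0.5360) = 3.243 m/s.
The bore is uniform, so the speed at the crest is the same v. Bernoulli surface→crest: P_atm = P_top + ½ρv² + ρg·h_top.
P_top = 100100 − ½·808.5·3.243² − 808.5·9.81·2.318 = 77460 Pa.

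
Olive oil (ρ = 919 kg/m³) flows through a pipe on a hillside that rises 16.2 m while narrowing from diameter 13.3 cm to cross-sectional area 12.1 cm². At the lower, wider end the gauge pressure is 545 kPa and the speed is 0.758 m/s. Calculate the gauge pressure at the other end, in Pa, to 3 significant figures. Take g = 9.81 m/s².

P₂ = 364000 Pa

By continuity, v₂ = v₁·A₁/A₂ = 0.758·(139/12.1) = 8.70 m/s.
Applying Bernoulli between the two ends and solving for P₂: P₂ = P₁ + ½ρ(v₁² − v₂²) − ρgΔh.
P₂ = 545000 + ½·919·(0.758² − 8.70²) − 919·9.81·(+16.2) = 545000 + (-34500) − (146000) = 364000 Pa.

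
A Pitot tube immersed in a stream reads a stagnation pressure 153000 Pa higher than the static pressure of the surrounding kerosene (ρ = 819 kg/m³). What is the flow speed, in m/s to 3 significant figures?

v ≈ 19.3 m/s

At the stagnation point the flow is brought to rest, so Bernoulli gives P_stag − P_static = ½ρv².
v = √(2ΔP/ρ) = √(2·153000/819) = 19.3 m/s.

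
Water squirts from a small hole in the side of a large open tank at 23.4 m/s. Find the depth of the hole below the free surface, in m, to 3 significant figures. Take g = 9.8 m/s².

27.9 m

Inverting v = √(2gh) gives h = v² / 2g.
h = 23.4²/(2·9.8) = 548/19.60 = 27.9 m.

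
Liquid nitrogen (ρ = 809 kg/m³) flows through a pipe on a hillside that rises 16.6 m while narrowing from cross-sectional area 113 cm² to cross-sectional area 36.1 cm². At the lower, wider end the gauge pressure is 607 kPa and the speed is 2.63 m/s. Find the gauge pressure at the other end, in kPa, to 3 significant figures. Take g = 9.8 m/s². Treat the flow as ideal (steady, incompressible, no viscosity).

By continuity, v₂ = v₁·A₁/A₂ = 2.63·(113/36.1) = 8.23 m/s.
Bernoulli: P₁ + ½ρv₁² + ρg h₁ = P₂ + ½ρv₂² + ρg h₂, so P₂ = P₁ + ½ρ(v₁² − v₂²) − ρg(h₂ − h₁).
P₂ = 607000 + ½·809·(2.63² − 8.23²) − 809·9.8·(+16.6) = 607000 + (-24600) − (132000) = 451000 Pa.

P₂ = 451 kPa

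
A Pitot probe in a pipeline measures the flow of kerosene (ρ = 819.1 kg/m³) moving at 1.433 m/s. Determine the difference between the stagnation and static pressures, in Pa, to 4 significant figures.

Bernoulli between the free stream and the stagnation point: ½ρv² = P_stag − P_static.
ΔP = ½·819.1·1.433² = 841.0 Pa.

841.0 Pa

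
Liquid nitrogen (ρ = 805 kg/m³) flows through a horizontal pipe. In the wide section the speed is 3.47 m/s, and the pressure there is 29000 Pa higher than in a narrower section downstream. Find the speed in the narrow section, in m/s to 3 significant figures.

Along the level pipe P + ½ρv² is conserved, hence v₂² = v₁² + 2(P₁ − P₂)/ρ.
v₂ = √(3.47² + 2·29000/805) = √(12.0 + 72.0) = 9.17 m/s.

v₂ ≈ 9.17 m/s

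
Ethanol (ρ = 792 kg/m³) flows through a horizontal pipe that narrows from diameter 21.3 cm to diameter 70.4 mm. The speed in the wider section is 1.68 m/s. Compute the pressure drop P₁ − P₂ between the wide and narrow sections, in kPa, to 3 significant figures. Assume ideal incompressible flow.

Continuity gives A₁v₁ = A₂v₂, so v₂ = (356 cm²)/(38.9 cm²) × 1.68 m/s = 15.4 m/s.
The pipe is horizontal, so Bernoulli reduces to P₁ + ½ρv₁² = P₂ + ½ρv₂².
P₁ − P₂ = ½·792·(15.4² − 1.68²) = ½·792·234 = 92500 Pa.

ΔP ≈ 92.5 kPa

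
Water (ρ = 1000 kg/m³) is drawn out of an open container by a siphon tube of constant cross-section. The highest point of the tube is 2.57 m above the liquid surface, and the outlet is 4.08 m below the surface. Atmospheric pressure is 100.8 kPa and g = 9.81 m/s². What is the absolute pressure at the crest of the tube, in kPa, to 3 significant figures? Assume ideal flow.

The outlet speed comes from Torricelli: v = √(2g·4.08) = 8.95 m/s.
The bore is uniform, so the speed at the crest is the same v. Bernoulli surface→crest: P_atm = P_top + ½ρv² + ρg·h_top.
P_top = 100800 − ½·1000·8.95² − 1000·9.81·2.57 = 35600 Pa.

P_top ≈ 35.6 kPa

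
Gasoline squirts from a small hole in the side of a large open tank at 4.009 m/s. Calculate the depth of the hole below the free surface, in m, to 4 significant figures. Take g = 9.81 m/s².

Torricelli: v = √(2gh), so h = v²/(2g).
h = 4.009²/(2·9.81) = 16.07/19.62 = 0.8192 m.

h ≈ 0.8192 m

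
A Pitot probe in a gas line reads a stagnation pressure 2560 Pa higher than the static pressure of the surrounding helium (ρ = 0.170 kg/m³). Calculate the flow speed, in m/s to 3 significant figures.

v ≈ 174 m/s

Bernoulli between the free stream and the stagnation point: ½ρv² = P_stag − P_static.
v = √(2ΔP/ρ) = √(2·2560/0.170) = 174 m/s.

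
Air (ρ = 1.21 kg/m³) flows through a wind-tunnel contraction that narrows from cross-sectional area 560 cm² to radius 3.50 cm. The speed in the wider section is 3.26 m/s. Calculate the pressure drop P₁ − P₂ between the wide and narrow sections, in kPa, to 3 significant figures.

Mass conservation (A₁v₁ = A₂v₂) gives v₂ = 3.26 × 560/38.5 = 47.4 m/s.
Along the horizontal streamline, P + ½ρv² is constant.
P₁ − P₂ = ½·1.21·(47.4² − 3.26²) = ½·1.21·2240 = 1350 Pa.

ΔP ≈ 1.35 kPa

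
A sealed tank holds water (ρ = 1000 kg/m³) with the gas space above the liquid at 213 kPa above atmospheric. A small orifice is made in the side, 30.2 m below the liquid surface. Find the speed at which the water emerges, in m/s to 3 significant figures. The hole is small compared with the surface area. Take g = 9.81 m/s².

v ≈ 31.9 m/s

Take point 1 at the surface (v₁ ≈ 0) and point 2 at the hole (at atmospheric pressure). Bernoulli: P₁ + ρg h = P_atm + ½ρv₂².
With P₁ − P_atm = 213000 Pa, v₂ = √(2gh + 2ΔP/ρ) = √(2·9.81·30.2 + 2·213000/1000) = 31.9 m/s.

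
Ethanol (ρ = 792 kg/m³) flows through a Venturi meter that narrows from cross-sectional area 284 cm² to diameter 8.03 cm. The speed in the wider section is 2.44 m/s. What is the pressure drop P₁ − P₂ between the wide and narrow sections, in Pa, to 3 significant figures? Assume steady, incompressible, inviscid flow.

The volume flow rate is constant, so v₂ = (A₁/A₂)v₁ = (284/50.6)·2.44 = 13.7 m/s.
Along the horizontal streamline, P + ½ρv² is constant.
P₁ − P₂ = ½·792·(13.7² − 2.44²) = ½·792·181 = 71800 Pa.

ΔP ≈ 71800 Pa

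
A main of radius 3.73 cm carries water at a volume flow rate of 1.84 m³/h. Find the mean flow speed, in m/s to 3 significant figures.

v = 0.117 m/s

Q = 1.84 m³/h = 0.000511 m³/s.
v = Q/A = 0.000511 / 0.00437 = 0.117 m/s.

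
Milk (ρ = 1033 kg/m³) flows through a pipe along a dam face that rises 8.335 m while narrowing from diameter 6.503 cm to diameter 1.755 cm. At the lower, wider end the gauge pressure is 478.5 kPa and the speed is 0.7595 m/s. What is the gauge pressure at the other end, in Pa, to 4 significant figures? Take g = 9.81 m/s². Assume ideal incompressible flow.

The volume flow rate is constant, so v₂ = (A₁/A₂)v₁ = (33.21/2.419)·0.7595 = 10.43 m/s.
Applying Bernoulli between the two ends and solving for P₂: P₂ = P₁ + ½ρ(v₁² − v₂²) − ρgΔh.
P₂ = 478500 + ½·1033·(0.7595² − 10.43²) − 1033·9.81·(+8.335) = 478500 + (-55870) − (84460) = 338200 Pa.

338200 Pa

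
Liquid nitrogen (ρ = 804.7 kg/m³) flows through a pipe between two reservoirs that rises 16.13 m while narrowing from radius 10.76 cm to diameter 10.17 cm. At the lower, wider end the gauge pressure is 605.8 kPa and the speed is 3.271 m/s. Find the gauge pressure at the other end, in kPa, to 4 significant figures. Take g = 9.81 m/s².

396.5 kPa

By continuity, v₂ = v₁·A₁/A₂ = 3.271·(363.7/81.23) = 14.65 m/s.
Energy conservation along the streamline gives P₂ = P₁ − ½ρ(v₂² − v₁²) − ρg(h₂ − h₁).
P₂ = 605800 + ½·804.7·(3.271² − 14.65²) − 804.7·9.81·(+16.13) = 605800 + (-82000) − (127300) = 396500 Pa.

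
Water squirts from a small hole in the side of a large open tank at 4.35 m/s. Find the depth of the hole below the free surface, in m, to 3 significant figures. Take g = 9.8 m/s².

0.965 m

Inverting v = √(2gh) gives h = v² / 2g.
h = 4.35²/(2·9.8) = 18.9/19.60 = 0.965 m.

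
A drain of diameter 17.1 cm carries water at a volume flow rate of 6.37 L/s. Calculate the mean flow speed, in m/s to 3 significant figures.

v = 0.277 m/s

Q = 6.37 L/s = 0.00637 m³/s.
v = Q/A = 0.00637 / 0.0230 = 0.277 m/s.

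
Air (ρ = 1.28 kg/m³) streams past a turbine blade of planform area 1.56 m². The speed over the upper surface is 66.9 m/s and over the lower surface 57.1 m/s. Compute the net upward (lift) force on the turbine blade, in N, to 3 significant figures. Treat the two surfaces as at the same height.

F ≈ 1210 N

From P + ½ρv² = const at equal height, P_low − P_up = ½ρ(v_up² − v_low²).
ΔP = ½·1.28·(66.9² − 57.1²) = 778 Pa.
Lift = ΔP · A = 778 × 1.56 = 1210 N.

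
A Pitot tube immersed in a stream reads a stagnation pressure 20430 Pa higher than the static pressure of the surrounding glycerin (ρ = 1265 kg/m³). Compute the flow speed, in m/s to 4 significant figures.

Bernoulli between the free stream and the stagnation point: ½ρv² = P_stag − P_static.
v = √(2ΔP/ρ) = √(2·20430/1265) = 5.683 m/s.

v ≈ 5.683 m/s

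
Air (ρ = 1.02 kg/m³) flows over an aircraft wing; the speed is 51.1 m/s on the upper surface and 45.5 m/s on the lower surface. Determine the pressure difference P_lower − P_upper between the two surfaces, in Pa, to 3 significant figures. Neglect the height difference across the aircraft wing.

The pressure is lower where the speed is higher: ΔP = ½ρ(v_up² − v_low²).
ΔP = ½·1.02·(51.1² − 45.5²) = 276 Pa.

ΔP = 276 Pa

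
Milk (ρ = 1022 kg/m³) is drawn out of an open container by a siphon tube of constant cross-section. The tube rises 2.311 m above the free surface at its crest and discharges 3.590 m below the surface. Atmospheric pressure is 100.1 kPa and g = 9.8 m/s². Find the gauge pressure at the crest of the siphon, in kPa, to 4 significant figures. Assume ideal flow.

The outlet speed comes from Torricelli: v = √(2g·3.590) = 8.388 m/s.
With constant cross-section the crest speed equals v; applying Bernoulli from the surface up to the crest, P_top = P_atm − ½ρv² − ρg·h_top.
P_top = 100100 − ½·1022·8.388² − 1022·9.8·2.311 = 41000 Pa. So P_gauge = P_top − P_atm = -59100 Pa.

-59.10 kPa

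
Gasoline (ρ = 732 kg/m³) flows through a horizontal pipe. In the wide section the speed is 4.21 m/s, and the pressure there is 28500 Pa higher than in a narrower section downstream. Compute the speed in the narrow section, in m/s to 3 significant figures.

With h₁ = h₂, rearranging Bernoulli gives v₂ = √(v₁² + 2ΔP/ρ).
v₂ = √(4.21² + 2·28500/732) = √(17.7 + 77.9) = 9.78 m/s.

v₂ ≈ 9.78 m/s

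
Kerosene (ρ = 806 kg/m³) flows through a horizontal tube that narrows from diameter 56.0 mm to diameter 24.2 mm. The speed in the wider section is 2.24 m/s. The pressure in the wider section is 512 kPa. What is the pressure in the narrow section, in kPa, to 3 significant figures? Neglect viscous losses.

The volume flow rate is constant, so v₂ = (A₁/A₂)v₁ = (24.6/4.60)·2.24 = 12.0 m/s.
With no height change, Bernoulli's equation is P₁ + ½ρv₁² = P₂ + ½ρv₂².
P₂ = P₁ − ½ρ(v₂² − v₁²) = 512000 − ½·806·(12.0² − 2.24²) = 512000 − 56000 = 456000 Pa.

P₂ = 456 kPa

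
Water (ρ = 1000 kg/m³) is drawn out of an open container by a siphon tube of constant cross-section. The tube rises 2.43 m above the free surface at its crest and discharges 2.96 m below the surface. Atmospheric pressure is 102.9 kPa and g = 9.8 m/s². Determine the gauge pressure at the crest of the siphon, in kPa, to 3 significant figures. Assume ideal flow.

Bernoulli surface→outlet gives ½v² = g·h_out, so v = √(2·9.8·2.96) = 7.62 m/s.
The bore is uniform, so the speed at the crest is the same v. Bernoulli surface→crest: P_atm = P_top + ½ρv² + ρg·h_top.
P_top = 102900 − ½·1000·7.62² − 1000·9.8·2.43 = 50100 Pa. So P_gauge = P_top − P_atm = -52800 Pa.

P_gauge ≈ -52.8 kPa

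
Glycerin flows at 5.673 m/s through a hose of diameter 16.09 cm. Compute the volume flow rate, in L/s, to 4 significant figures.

Q ≈ 115.3 L/s

Q = A·v = 0.02033 m² × 5.673 m/s = 0.1153 m³/s.
Converting: 0.1153 m³/s × 1000 = 115.3 L/s.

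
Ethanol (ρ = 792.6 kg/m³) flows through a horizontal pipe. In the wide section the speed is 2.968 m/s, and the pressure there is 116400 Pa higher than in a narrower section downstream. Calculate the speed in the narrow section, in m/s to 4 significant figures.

v₂ ≈ 17.39 m/s

Along the level pipe P + ½ρv² is conserved, hence v₂² = v₁² + 2(P₁ − P₂)/ρ.
v₂ = √(2.968² + 2·116400/792.6) = √(8.809 + 293.7) = 17.39 m/s.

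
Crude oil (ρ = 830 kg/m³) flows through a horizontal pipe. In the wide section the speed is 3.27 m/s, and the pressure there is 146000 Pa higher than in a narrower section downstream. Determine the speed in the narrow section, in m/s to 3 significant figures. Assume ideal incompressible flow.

Along the level pipe P + ½ρv² is conserved, hence v₂² = v₁² + 2(P₁ − P₂)/ρ.
v₂ = √(3.27² + 2·146000/830) = √(10.7 + 352) = 19.0 m/s.

v₂ ≈ 19.0 m/s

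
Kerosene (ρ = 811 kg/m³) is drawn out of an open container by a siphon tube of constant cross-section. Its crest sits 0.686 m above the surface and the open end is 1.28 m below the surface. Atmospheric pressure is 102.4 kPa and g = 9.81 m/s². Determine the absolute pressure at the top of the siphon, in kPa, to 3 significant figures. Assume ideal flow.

86.8 kPa

Bernoulli surface→outlet gives ½v² = g·h_out, so v = √(2·9.81·1.28) = 5.01 m/s.
The bore is uniform, so the speed at the crest is the same v. Bernoulli surface→crest: P_atm = P_top + ½ρv² + ρg·h_top.
P_top = 102400 − ½·811·5.01² − 811·9.81·0.686 = 86800 Pa.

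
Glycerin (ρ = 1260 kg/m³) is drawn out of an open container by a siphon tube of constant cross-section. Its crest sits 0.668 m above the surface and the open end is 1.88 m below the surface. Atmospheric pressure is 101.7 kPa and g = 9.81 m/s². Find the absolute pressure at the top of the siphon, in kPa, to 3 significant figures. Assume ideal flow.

P_top ≈ 70.2 kPa

The outlet speed comes from Torricelli: v = √(2g·1.88) = 6.07 m/s.
The bore is uniform, so the speed at the crest is the same v. Bernoulli surface→crest: P_atm = P_top + ½ρv² + ρg·h_top.
P_top = 101700 − ½·1260·6.07² − 1260·9.81·0.668 = 70200 Pa.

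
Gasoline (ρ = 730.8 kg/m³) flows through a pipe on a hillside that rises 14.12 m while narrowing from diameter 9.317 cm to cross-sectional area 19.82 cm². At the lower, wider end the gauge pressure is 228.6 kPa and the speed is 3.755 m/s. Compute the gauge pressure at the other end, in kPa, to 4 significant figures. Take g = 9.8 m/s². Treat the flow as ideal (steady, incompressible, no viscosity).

The volume flow rate is constant, so v₂ = (A₁/A₂)v₁ = (68.18/19.82)·3.755 = 12.92 m/s.
Bernoulli: P₁ + ½ρv₁² + ρg h₁ = P₂ + ½ρv₂² + ρg h₂, so P₂ = P₁ + ½ρ(v₁² − v₂²) − ρg(h₂ − h₁).
P₂ = 228600 + ½·730.8·(3.755² − 12.92²) − 730.8·9.8·(+14.12) = 228600 + (-55810) − (101100) = 71660 Pa.

P₂ ≈ 71.66 kPa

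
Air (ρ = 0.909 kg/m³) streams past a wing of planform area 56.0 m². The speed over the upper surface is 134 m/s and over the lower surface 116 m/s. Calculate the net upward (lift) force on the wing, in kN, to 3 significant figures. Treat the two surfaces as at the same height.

F = 115 kN

From P + ½ρv² = const at equal height, P_low − P_up = ½ρ(v_up² − v_low²).
ΔP = ½·0.909·(134² − 116²) = 2050 Pa.
Lift = ΔP · A = 2050 × 56.0 = 115000 N.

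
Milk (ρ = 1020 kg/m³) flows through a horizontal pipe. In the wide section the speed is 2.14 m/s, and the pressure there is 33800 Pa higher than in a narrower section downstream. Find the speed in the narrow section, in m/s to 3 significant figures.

Horizontal Bernoulli: P₁ + ½ρv₁² = P₂ + ½ρv₂², so v₂² = v₁² + 2(P₁ − P₂)/ρ.
v₂ = √(2.14² + 2·33800/1020) = √(4.58 + 66.3) = 8.42 m/s.

v₂ ≈ 8.42 m/s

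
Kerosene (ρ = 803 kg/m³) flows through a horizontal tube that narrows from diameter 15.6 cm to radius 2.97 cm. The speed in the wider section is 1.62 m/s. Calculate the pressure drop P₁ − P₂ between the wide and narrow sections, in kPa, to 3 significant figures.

ΔP ≈ 49.1 kPa

The volume flow rate is constant, so v₂ = (A₁/A₂)v₁ = (191/27.7)·1.62 = 11.2 m/s.
The pipe is horizontal, so Bernoulli reduces to P₁ + ½ρv₁² = P₂ + ½ρv₂².
P₁ − P₂ = ½·803·(11.2² − 1.62²) = ½·803·122 = 49100 Pa.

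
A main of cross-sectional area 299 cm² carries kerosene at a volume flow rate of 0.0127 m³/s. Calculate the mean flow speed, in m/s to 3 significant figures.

Q = 0.0127 m³/s = 0.0127 m³/s.
v = Q/A = 0.0127 / 0.0299 = 0.425 m/s.

v ≈ 0.425 m/s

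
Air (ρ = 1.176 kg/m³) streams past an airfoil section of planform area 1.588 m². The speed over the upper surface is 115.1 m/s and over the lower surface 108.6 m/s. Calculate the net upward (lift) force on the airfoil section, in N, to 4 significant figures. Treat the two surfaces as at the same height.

With equal heights on the two surfaces, Bernoulli gives P_lower − P_upper = ½ρ(v_upper² − v_lower²).
ΔP = ½·1.176·(115.1² − 108.6²) = 855.0 Pa.
Lift = ΔP · A = 855.0 × 1.588 = 1358 N.

1358 N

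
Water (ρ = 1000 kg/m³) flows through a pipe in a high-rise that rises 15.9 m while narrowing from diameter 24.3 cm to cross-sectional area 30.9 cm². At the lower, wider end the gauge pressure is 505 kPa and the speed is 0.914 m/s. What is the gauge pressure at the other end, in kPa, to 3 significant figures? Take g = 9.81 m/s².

By continuity, v₂ = v₁·A₁/A₂ = 0.914·(464/30.9) = 13.7 m/s.
Applying Bernoulli between the two ends and solving for P₂: P₂ = P₁ + ½ρ(v₁² − v₂²) − ρgΔh.
P₂ = 505000 + ½·1000·(0.914² − 13.7²) − 1000·9.81·(+15.9) = 505000 + (-93700) − (156000) = 255000 Pa.

255 kPa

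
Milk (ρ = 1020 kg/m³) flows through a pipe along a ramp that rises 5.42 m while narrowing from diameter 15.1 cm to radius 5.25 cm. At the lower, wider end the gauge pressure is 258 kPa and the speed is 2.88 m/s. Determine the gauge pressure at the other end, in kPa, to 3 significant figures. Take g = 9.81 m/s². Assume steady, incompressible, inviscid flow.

P₂ ≈ 190 kPa

Mass conservation (A₁v₁ = A₂v₂) gives v₂ = 2.88 × 179/86.6 = 5.96 m/s.
Bernoulli: P₁ + ½ρv₁² + ρg h₁ = P₂ + ½ρv₂² + ρg h₂, so P₂ = P₁ + ½ρ(v₁² − v₂²) − ρg(h₂ − h₁).
P₂ = 258000 + ½·1020·(2.88² − 5.96²) − 1020·9.81·(+5.42) = 258000 + (-13900) − (54200) = 190000 Pa.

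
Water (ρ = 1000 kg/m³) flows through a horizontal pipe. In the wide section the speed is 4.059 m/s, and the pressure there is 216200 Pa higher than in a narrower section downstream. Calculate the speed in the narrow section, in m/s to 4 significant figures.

v₂ = 21.19 m/s

Horizontal Bernoulli: P₁ + ½ρv₁² = P₂ + ½ρv₂², so v₂² = v₁² + 2(P₁ − P₂)/ρ.
v₂ = √(4.059² + 2·216200/1000) = √(16.48 + 432.4) = 21.19 m/s.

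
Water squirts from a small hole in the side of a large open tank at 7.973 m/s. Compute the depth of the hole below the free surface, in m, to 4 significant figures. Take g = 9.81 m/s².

Torricelli: v = √(2gh), so h = v²/(2g).
h = 7.973²/(2·9.81) = 63.57/19.62 = 3.240 m.

h ≈ 3.240 m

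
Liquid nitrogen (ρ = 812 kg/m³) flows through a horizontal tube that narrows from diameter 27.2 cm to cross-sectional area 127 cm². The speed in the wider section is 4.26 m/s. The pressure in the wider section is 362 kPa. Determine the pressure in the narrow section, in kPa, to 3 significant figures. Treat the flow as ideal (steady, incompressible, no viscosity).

P₂ = 215 kPa

By continuity, v₂ = v₁·A₁/A₂ = 4.26·(581/127) = 19.5 m/s.
Along the horizontal streamline, P + ½ρv² is constant.
P₂ = P₁ − ½ρ(v₂² − v₁²) = 362000 − ½·812·(19.5² − 4.26²) = 362000 − 147000 = 215000 Pa.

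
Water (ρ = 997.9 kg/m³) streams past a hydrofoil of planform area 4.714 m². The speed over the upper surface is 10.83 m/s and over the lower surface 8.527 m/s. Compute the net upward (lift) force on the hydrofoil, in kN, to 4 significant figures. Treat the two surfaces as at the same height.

F ≈ 104.9 kN

The faster flow above has the lower pressure; Bernoulli (same height) gives ΔP = ½ρ(v_up² − v_low²).
ΔP = ½·997.9·(10.83² − 8.527²) = 22240 Pa.
Lift = ΔP · A = 22240 × 4.714 = 104900 N.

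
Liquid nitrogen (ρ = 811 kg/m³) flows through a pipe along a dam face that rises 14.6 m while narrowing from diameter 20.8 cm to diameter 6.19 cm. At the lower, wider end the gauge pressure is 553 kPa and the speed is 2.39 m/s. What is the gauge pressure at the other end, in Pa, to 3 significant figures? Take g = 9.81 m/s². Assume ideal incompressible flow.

Mass conservation (A₁v₁ = A₂v₂) gives v₂ = 2.39 × 340/30.1 = 27.0 m/s.
Bernoulli: P₁ + ½ρv₁² + ρg h₁ = P₂ + ½ρv₂² + ρg h₂, so P₂ = P₁ + ½ρ(v₁² − v₂²) − ρg(h₂ − h₁).
P₂ = 553000 + ½·811·(2.39² − 27.0²) − 811·9.81·(+14.6) = 553000 + (-293000) − (116000) = 144000 Pa.

P₂ ≈ 144000 Pa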